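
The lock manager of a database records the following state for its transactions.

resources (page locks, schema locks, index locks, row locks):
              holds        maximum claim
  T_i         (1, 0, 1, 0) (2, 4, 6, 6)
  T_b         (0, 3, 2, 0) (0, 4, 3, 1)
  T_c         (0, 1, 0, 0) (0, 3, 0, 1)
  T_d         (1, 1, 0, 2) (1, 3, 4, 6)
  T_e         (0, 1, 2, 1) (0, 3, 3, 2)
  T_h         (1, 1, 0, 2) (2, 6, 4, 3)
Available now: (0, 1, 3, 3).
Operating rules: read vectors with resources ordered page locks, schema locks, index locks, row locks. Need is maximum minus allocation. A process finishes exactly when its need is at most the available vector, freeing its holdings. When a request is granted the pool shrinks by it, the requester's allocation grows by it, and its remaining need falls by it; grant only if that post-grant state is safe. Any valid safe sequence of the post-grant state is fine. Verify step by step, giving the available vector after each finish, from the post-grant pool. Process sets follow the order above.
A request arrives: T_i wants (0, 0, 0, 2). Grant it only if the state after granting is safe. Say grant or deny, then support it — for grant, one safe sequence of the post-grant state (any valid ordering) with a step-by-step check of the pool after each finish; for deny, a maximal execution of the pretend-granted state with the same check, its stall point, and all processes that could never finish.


DENY — the pretend-granted state is unsafe.
Key observation: after T_b, T_e, T_c the pool peaks at (0, 6, 7, 2), and each blocked process is short somewhere: T_i on page locks, row locks; T_d on row locks; T_h on page locks.
Pretend the grant happened; the run T_b, T_e, T_c goes as far as possible. Walking it through:
  pool = (0, 1, 3, 1)
  T_b: need (0, 1, 1, 1) fits (0, 1, 3, 1); releases (0, 3, 2, 0), pool now (0, 4, 5, 1)
  T_e: need (0, 2, 1, 1) fits (0, 4, 5, 1); releases (0, 1, 2, 1), pool now (0, 5, 7, 2)
  T_c: need (0, 2, 0, 1) fits (0, 5, 7, 2); releases (0, 1, 0, 0), pool now (0, 6, 7, 2)
  T_i cannot run: need (1, 4, 5, 4) vs free (0, 6, 7, 2) (insufficient page locks and row locks)
  T_d cannot run: need (0, 2, 4, 4) vs free (0, 6, 7, 2) (insufficient row locks)
  T_h cannot run: need (1, 5, 4, 1) vs free (0, 6, 7, 2) (insufficient page locks)
Had the request been granted, T_i, T_d and T_h could never finish.


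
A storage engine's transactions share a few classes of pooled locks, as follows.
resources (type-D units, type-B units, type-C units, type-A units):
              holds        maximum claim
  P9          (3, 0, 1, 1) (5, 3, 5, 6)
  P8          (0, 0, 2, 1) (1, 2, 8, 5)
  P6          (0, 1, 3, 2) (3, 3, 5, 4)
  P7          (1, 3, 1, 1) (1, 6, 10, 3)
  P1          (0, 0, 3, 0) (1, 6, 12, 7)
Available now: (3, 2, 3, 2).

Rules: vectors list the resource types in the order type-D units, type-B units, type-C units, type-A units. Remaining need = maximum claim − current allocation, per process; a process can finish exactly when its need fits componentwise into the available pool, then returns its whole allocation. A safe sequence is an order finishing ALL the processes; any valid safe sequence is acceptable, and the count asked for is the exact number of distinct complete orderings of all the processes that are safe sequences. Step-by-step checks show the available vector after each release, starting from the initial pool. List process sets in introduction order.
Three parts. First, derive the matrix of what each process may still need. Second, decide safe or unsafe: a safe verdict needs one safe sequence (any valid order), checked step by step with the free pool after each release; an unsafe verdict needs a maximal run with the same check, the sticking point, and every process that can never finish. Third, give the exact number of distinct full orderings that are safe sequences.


(1) Outstanding need per process (order type-D units, type-B units, type-C units, type-A units):
  P9: (2, 3, 4, 5)
  P8: (1, 2, 6, 4)
  P6: (3, 2, 2, 2)
  P7: (0, 3, 9, 2)
  P1: (1, 6, 9, 7)
(2) SAFE, for example via the order P6, P8, P9, P7, P1.
Key observation: the first exact fit in this order is P6 — it needs (3, 2, 2, 2) with (3, 2, 3, 2) free, meeting a requested resource to the last unit.
Walking it through:
  pool = (3, 2, 3, 2)
  P6: need (3, 2, 2, 2) fits (3, 2, 3, 2); releases (0, 1, 3, 2), pool now (3, 3, 6, 4)
  P8: need (1, 2, 6, 4) fits (3, 3, 6, 4); releases (0, 0, 2, 1), pool now (3, 3, 8, 5)
  P9: need (2, 3, 4, 5) fits (3, 3, 8, 5); releases (3, 0, 1, 1), pool now (6, 3, 9, 6)
  P7: need (0, 3, 9, 2) fits (6, 3, 9, 6); releases (1, 3, 1, 1), pool now (7, 6, 10, 7)
  P1: need (1, 6, 9, 7) fits (7, 6, 10, 7); releases (0, 0, 3, 0), pool now (7, 6, 13, 7)
(3) Precisely 1 of the possible complete orderings is a safe sequence.


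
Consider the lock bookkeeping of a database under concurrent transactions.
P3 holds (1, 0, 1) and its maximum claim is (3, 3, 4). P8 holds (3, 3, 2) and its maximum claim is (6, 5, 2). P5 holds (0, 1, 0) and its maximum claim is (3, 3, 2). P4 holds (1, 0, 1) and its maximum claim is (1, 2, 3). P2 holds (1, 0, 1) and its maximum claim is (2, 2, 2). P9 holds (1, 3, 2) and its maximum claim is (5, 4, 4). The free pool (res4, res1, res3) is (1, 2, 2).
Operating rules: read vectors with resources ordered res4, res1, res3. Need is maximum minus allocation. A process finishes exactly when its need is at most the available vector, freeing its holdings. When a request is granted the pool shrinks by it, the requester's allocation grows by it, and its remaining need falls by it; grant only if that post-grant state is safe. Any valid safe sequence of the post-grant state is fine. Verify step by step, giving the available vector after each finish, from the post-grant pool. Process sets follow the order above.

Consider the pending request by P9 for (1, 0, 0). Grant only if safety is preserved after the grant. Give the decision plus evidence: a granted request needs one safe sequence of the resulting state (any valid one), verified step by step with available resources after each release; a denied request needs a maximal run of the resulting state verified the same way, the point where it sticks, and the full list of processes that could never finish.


DENY: after the grant no complete ordering would exist.
Key observation: after P4, P2 the pool peaks at (2, 2, 4), and each blocked process is short somewhere: P3 on res1; P8 on res4; P5 on res4; P9 on res4.
Pretend the grant happened; the run P4, P2 goes as far as possible. Verifying each step:
  pool = (0, 2, 2)
  P4: need (0, 2, 2) fits (0, 2, 2); releases (1, 0, 1), pool now (1, 2, 3)
  P2: need (1, 2, 1) fits (1, 2, 3); releases (1, 0, 1), pool now (2, 2, 4)
  P3 still needs (2, 3, 3) but only (2, 2, 4) is free — short on res1
  P8 still needs (3, 2, 0) but only (2, 2, 4) is free — short on res4
  P5 still needs (3, 2, 2) but only (2, 2, 4) is free — short on res4
  P9 still needs (3, 1, 2) but only (2, 2, 4) is free — short on res4
Processes that could never finish after the grant: P3, P8, P5 and P9.


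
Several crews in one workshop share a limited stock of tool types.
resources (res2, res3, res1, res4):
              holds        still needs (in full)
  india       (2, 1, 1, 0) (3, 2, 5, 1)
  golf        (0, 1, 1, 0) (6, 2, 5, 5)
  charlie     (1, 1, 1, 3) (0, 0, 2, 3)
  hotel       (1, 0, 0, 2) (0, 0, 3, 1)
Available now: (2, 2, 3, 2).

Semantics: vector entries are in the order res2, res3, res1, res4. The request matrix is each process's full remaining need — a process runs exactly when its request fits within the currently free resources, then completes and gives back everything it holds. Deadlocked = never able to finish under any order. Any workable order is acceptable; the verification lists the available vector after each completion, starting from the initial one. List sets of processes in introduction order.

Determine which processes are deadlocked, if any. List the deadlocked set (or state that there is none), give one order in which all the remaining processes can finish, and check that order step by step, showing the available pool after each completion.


Deadlocked: india and golf.
Key observation: even finishing hotel, charlie leaves just (4, 3, 4, 7) free — too little res1 for any of the remaining processes.
A valid finishing order for the others: hotel, charlie. Check, step by step:
  pool = (2, 2, 3, 2)
  run hotel (needs (0, 0, 3, 1), free (2, 2, 3, 2)); after release of (1, 0, 0, 2) the pool is (3, 2, 3, 4)
  run charlie (needs (0, 0, 2, 3), free (3, 2, 3, 4)); after release of (1, 1, 1, 3) the pool is (4, 3, 4, 7)
The stuck group stays short no matter what:
  india still needs (3, 2, 5, 1) but only (4, 3, 4, 7) is free — short on res1
  golf still needs (6, 2, 5, 5) but only (4, 3, 4, 7) is free — short on res2 and res1


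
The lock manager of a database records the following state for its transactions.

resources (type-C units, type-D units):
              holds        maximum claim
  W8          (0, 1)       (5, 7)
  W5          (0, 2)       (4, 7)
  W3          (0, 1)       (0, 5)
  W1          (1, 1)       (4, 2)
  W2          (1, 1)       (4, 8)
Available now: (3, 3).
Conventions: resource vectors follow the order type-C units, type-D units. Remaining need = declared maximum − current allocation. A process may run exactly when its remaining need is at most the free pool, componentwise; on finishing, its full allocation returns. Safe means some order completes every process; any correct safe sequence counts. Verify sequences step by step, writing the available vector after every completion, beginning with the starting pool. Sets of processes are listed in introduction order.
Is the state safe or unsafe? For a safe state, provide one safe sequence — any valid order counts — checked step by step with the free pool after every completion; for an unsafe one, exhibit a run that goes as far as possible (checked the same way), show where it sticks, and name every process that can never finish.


SAFE, for example via the order W1, W3, W5, W2, W8.
Key observation: the first exact fit in this order is W1 — it needs (3, 1) with (3, 3) free, meeting a requested resource to the last unit.
Walking it through:
  pool = (3, 3)
  run W1 (needs (3, 1), free (3, 3)); after release of (1, 1) the pool is (4, 4)
  run W3 (needs (0, 4), free (4, 4)); after release of (0, 1) the pool is (4, 5)
  run W5 (needs (4, 5), free (4, 5)); after release of (0, 2) the pool is (4, 7)
  run W2 (needs (3, 7), free (4, 7)); after release of (1, 1) the pool is (5, 8)
  run W8 (needs (5, 6), free (5, 8)); after release of (0, 1) the pool is (5, 9)


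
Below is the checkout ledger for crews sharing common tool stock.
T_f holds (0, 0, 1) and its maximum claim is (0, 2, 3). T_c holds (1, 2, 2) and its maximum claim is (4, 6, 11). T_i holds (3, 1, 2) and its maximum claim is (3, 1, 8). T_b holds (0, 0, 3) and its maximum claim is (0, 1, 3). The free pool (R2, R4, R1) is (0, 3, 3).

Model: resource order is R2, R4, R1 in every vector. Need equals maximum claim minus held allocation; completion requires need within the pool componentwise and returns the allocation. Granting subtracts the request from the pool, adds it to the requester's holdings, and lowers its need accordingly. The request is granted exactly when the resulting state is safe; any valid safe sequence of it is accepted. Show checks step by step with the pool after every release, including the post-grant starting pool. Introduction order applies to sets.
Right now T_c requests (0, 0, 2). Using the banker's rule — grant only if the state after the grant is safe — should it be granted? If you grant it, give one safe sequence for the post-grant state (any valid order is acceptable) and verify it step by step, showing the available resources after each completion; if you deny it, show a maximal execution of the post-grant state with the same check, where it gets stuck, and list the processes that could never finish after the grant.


DENY. Granting would leave the state unsafe.
Key observation: after T_b, T_f complete, (0, 3, 5) is the best the pool ever gets, yet each leftover process wants more R1.
Pretend the grant happened; the run T_b, T_f goes as far as possible. Check, step by step:
  pool = (0, 3, 1)
  T_b needs (0, 1, 0) <= (0, 3, 1) -> finishes; pool += (0, 0, 3) = (0, 3, 4)
  T_f needs (0, 2, 2) <= (0, 3, 4) -> finishes; pool += (0, 0, 1) = (0, 3, 5)
  T_c cannot run: need (3, 4, 7) vs free (0, 3, 5) (insufficient R2, R4 and R1)
  T_i cannot run: need (0, 0, 6) vs free (0, 3, 5) (insufficient R1)
Had the request been granted, T_c and T_i could never finish.


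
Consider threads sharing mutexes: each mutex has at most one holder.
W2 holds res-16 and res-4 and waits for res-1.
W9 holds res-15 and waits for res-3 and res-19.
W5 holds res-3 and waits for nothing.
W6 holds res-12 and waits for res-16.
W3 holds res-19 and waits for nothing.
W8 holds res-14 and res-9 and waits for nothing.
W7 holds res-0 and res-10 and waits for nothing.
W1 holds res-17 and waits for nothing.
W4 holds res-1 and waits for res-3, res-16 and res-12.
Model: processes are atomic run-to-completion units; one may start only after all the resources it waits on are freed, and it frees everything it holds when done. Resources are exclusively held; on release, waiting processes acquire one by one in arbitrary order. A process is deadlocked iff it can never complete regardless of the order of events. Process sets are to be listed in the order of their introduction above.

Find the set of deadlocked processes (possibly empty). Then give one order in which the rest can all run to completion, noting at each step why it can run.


Deadlocked: W2, W6 and W4.
Key observation: the knot is the closed ring of waits W2 -> W4 -> W2; W6 is caught in further circular waits.
One completion order for the rest: W5, W1, W3, W8, W9, W7.
Walking it through:
  W5 waits on nothing -> runs at once and releases res-3
  W1 waits on nothing -> runs at once and releases res-17
  W3 waits on nothing -> runs at once and releases res-19
  W8 waits on nothing -> runs at once and releases res-14 and res-9
  W9 waits on res-3 and res-19 — all released -> runs and releases res-15
  W7 waits on nothing -> runs at once and releases res-0 and res-10


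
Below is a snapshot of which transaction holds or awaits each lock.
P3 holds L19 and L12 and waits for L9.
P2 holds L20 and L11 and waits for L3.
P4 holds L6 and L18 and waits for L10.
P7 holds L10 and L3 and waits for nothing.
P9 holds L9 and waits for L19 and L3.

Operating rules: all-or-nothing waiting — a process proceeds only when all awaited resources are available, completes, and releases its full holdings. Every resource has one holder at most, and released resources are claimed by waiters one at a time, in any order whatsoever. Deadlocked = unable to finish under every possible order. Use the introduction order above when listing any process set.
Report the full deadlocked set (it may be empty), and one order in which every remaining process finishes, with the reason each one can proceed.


Deadlocked set: P3 and P9.
Key observation: nobody on the ring P3 -> P9 -> P3 can start until another member finishes, which never happens; no other process is dragged down with it.
One completion order for the rest: P7, P4, P2.
Verifying each step:
  run P7 (it waits on nothing); releases L10 and L3
  P4 waits on L10 — all released -> runs and releases L6 and L18
  P2 waits on L3 — all released -> runs and releases L20 and L11


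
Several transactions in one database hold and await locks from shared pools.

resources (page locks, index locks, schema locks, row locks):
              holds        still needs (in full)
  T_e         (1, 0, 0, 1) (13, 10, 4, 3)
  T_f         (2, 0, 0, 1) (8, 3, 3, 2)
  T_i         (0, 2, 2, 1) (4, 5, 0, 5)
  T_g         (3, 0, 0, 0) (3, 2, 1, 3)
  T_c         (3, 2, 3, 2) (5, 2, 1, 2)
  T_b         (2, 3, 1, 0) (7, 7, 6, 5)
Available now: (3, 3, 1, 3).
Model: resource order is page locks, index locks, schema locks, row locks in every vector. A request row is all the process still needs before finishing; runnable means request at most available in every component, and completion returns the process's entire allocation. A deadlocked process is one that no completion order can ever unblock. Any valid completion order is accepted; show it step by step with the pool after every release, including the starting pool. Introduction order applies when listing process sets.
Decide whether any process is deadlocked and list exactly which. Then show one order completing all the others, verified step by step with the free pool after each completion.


The deadlocked set is empty.
Key observation: beginning at T_g, releases accumulate fast enough that every process eventually fits.
The rest can finish in the order T_g, T_c, T_i, T_b, T_f, T_e. Verifying each step:
  pool = (3, 3, 1, 3)
  T_g needs (3, 2, 1, 3) <= (3, 3, 1, 3) -> finishes; pool += (3, 0, 0, 0) = (6, 3, 1, 3)
  T_c needs (5, 2, 1, 2) <= (6, 3, 1, 3) -> finishes; pool += (3, 2, 3, 2) = (9, 5, 4, 5)
  T_i needs (4, 5, 0, 5) <= (9, 5, 4, 5) -> finishes; pool += (0, 2, 2, 1) = (9, 7, 6, 6)
  T_b needs (7, 7, 6, 5) <= (9, 7, 6, 6) -> finishes; pool += (2, 3, 1, 0) = (11, 10, 7, 6)
  T_f needs (8, 3, 3, 2) <= (11, 10, 7, 6) -> finishes; pool += (2, 0, 0, 1) = (13, 10, 7, 7)
  T_e needs (13, 10, 4, 3) <= (13, 10, 7, 7) -> finishes; pool += (1, 0, 0, 1) = (14, 10, 7, 8)


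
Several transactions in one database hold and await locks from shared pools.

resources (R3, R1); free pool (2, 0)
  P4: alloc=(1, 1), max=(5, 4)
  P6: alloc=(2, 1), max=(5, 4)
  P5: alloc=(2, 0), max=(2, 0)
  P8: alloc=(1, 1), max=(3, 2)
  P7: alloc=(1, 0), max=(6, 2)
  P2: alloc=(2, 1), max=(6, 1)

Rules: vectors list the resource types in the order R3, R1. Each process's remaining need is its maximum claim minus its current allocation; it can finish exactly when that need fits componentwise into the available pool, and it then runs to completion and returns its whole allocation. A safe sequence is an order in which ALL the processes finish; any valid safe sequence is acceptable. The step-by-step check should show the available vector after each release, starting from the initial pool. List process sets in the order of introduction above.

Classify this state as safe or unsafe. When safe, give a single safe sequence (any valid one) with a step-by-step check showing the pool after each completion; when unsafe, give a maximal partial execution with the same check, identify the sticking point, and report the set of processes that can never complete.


The state is UNSAFE.
Key observation: P5, P2, P8, P7 can finish, but then (8, 2) is all there is, and the blocked group's R1 demands exceed it.
A maximal execution: P5, P2, P8, P7 — then nothing else fits. Verifying each step:
  pool = (2, 0)
  run P5 (needs (0, 0), free (2, 0)); after release of (2, 0) the pool is (4, 0)
  run P2 (needs (4, 0), free (4, 0)); after release of (2, 1) the pool is (6, 1)
  run P8 (needs (2, 1), free (6, 1)); after release of (1, 1) the pool is (7, 2)
  run P7 (needs (5, 2), free (7, 2)); after release of (1, 0) the pool is (8, 2)
  P4 cannot run: need (4, 3) vs free (8, 2) (insufficient R1)
  P6 cannot run: need (3, 3) vs free (8, 2) (insufficient R1)
Processes that can never finish: P4 and P6.


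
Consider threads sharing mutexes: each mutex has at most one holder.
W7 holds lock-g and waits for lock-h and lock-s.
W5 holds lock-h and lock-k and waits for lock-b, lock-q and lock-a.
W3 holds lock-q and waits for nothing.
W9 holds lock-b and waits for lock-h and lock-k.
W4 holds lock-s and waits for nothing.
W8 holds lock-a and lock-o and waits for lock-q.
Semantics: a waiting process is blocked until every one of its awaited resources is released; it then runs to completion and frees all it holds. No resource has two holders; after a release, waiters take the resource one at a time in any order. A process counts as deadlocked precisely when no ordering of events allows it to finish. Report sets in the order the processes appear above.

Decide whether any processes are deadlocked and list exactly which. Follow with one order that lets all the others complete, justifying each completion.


Deadlocked: W7, W5 and W9.
Key observation: along W5 -> W9 -> W5, each member waits on what the next one holds — a deadlock; W7 waits into the deadlock from upstream.
One completion order for the rest: W3, W4, W8.
Step-by-step check:
  W3 waits on nothing -> runs at once and releases lock-q
  W4 waits on nothing -> runs at once and releases lock-s
  run W8 (all its waits — lock-q — are resolved); releases lock-a and lock-o


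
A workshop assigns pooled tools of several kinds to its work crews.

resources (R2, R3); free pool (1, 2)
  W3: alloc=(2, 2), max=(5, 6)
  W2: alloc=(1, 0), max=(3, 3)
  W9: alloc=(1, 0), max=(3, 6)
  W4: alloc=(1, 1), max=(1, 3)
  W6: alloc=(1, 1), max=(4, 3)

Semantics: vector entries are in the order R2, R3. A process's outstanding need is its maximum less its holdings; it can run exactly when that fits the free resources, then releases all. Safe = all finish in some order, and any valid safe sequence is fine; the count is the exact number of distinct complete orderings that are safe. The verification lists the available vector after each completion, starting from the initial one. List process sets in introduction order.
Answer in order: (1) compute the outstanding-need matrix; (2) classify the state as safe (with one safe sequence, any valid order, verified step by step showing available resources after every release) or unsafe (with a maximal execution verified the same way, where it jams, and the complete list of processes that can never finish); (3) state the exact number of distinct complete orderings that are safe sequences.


(1) Outstanding need per process (order R2, R3):
  W3: (3, 4)
  W2: (2, 3)
  W9: (2, 6)
  W4: (0, 2)
  W6: (3, 2)
(2) SAFE, for example via the order W4, W2, W6, W3, W9.
Key observation: the first exact fit in this order is W4 — it needs (0, 2) with (1, 2) free, meeting a requested resource to the last unit.
Walking it through:
  pool = (1, 2)
  W4: need (0, 2) fits (1, 2); releases (1, 1), pool now (2, 3)
  W2: need (2, 3) fits (2, 3); releases (1, 0), pool now (3, 3)
  W6: need (3, 2) fits (3, 3); releases (1, 1), pool now (4, 4)
  W3: need (3, 4) fits (4, 4); releases (2, 2), pool now (6, 6)
  W9: need (2, 6) fits (6, 6); releases (1, 0), pool now (7, 6)
(3) Precisely 1 of the possible complete orderings is a safe sequence.


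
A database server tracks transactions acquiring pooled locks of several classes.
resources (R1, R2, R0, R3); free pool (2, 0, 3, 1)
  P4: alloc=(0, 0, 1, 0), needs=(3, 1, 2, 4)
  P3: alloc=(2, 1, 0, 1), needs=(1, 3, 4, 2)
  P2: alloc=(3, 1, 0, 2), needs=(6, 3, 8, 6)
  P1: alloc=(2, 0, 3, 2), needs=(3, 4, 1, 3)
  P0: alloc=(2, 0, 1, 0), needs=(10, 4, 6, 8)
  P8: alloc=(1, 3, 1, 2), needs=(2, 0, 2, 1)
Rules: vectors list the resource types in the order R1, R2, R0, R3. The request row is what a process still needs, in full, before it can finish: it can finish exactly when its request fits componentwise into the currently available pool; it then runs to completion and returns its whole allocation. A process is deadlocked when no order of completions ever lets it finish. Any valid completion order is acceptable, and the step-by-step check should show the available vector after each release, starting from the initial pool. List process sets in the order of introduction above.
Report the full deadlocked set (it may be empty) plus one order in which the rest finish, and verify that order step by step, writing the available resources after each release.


No process is deadlocked.
Key observation: P8 fits the free pool immediately, and its release cascades until everyone finishes.
A valid finishing order for the others: P8, P3, P1, P4, P2, P0. Walking it through:
  pool = (2, 0, 3, 1)
  P8 needs (2, 0, 2, 1) <= (2, 0, 3, 1) -> finishes; pool += (1, 3, 1, 2) = (3, 3, 4, 3)
  P3 needs (1, 3, 4, 2) <= (3, 3, 4, 3) -> finishes; pool += (2, 1, 0, 1) = (5, 4, 4, 4)
  P1 needs (3, 4, 1, 3) <= (5, 4, 4, 4) -> finishes; pool += (2, 0, 3, 2) = (7, 4, 7, 6)
  P4 needs (3, 1, 2, 4) <= (7, 4, 7, 6) -> finishes; pool += (0, 0, 1, 0) = (7, 4, 8, 6)
  P2 needs (6, 3, 8, 6) <= (7, 4, 8, 6) -> finishes; pool += (3, 1, 0, 2) = (10, 5, 8, 8)
  P0 needs (10, 4, 6, 8) <= (10, 5, 8, 8) -> finishes; pool += (2, 0, 1, 0) = (12, 5, 9, 8)


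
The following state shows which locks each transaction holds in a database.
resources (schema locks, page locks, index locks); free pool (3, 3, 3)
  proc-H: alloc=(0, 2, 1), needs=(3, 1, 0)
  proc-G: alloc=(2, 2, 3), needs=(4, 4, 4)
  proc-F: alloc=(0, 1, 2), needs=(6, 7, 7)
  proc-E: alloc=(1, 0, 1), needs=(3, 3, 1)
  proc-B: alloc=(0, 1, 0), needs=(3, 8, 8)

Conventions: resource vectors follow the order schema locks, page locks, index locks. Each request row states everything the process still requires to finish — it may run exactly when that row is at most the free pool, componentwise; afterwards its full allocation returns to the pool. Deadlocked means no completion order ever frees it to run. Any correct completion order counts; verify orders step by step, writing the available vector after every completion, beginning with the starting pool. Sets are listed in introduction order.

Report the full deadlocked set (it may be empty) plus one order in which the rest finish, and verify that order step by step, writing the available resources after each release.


The deadlocked set is empty.
Key observation: starting with proc-H, each completion frees enough for the next — no one is permanently blocked.
A valid finishing order for the others: proc-H, proc-E, proc-G, proc-F, proc-B. Verifying each step:
  pool = (3, 3, 3)
  run proc-H (needs (3, 1, 0), free (3, 3, 3)); after release of (0, 2, 1) the pool is (3, 5, 4)
  run proc-E (needs (3, 3, 1), free (3, 5, 4)); after release of (1, 0, 1) the pool is (4, 5, 5)
  run proc-G (needs (4, 4, 4), free (4, 5, 5)); after release of (2, 2, 3) the pool is (6, 7, 8)
  run proc-F (needs (6, 7, 7), free (6, 7, 8)); after release of (0, 1, 2) the pool is (6, 8, 10)
  run proc-B (needs (3, 8, 8), free (6, 8, 10)); after release of (0, 1, 0) the pool is (6, 9, 10)


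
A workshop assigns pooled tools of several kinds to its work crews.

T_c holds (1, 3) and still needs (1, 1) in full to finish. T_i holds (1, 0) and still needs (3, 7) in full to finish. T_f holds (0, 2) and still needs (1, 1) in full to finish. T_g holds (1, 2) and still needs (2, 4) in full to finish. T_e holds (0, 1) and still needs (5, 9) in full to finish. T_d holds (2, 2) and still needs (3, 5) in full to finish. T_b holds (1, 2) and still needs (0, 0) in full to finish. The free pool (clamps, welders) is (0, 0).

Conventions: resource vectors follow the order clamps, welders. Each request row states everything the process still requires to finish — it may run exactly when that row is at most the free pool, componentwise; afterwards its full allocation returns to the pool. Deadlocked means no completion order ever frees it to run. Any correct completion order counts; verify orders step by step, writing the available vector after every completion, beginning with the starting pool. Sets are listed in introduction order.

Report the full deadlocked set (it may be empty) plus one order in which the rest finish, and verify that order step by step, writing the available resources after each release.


No process is deadlocked.
Key observation: T_b can run right away; the returned allocation unlocks the remaining processes in turn.
The rest can finish in the order T_b, T_c, T_g, T_d, T_i, T_e, T_f. Check, step by step:
  pool = (0, 0)
  T_b needs (0, 0) <= (0, 0) -> finishes; pool += (1, 2) = (1, 2)
  T_c needs (1, 1) <= (1, 2) -> finishes; pool += (1, 3) = (2, 5)
  T_g needs (2, 4) <= (2, 5) -> finishes; pool += (1, 2) = (3, 7)
  T_d needs (3, 5) <= (3, 7) -> finishes; pool += (2, 2) = (5, 9)
  T_i needs (3, 7) <= (5, 9) -> finishes; pool += (1, 0) = (6, 9)
  T_e needs (5, 9) <= (6, 9) -> finishes; pool += (0, 1) = (6, 10)
  T_f needs (1, 1) <= (6, 10) -> finishes; pool += (0, 2) = (6, 12)


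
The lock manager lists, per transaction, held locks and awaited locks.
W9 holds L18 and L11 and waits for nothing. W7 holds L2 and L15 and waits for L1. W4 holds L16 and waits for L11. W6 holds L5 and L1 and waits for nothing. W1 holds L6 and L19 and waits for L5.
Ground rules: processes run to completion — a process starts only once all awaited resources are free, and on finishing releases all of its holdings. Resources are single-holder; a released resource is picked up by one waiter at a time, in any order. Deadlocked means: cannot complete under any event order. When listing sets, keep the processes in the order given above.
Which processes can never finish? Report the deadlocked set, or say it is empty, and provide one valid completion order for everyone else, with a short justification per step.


Nothing here is deadlocked.
Key observation: there is no circular wait here — follow any chain and it reaches a process that is free to run now.
A valid finishing order for the others: W9, W4, W6, W7, W1.
Check, step by step:
  run W9 (it waits on nothing); releases L18 and L11
  W4: everything it awaited (L11) is free; runs, freeing L16
  run W6 (it waits on nothing); releases L5 and L1
  W7: everything it awaited (L1) is free; runs, freeing L2 and L15
  W1: everything it awaited (L5) is free; runs, freeing L6 and L19


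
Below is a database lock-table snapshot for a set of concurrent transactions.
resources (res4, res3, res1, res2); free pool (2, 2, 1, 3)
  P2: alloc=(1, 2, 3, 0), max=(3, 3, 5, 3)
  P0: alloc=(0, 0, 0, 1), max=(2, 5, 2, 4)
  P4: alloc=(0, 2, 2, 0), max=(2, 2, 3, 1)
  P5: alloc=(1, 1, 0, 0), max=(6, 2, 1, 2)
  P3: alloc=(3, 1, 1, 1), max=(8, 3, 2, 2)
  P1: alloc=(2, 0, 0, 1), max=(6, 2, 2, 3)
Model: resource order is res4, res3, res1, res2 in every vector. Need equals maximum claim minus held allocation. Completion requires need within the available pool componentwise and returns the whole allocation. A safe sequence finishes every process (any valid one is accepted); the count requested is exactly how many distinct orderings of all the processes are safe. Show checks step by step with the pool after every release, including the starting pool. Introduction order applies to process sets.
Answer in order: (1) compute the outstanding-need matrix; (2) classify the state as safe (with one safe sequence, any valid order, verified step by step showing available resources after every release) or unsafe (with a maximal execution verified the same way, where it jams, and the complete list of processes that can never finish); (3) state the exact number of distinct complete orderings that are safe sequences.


(1) Need matrix, components ordered res4, res3, res1, res2:
  P2: (2, 1, 2, 3)
  P0: (2, 5, 2, 3)
  P4: (2, 0, 1, 1)
  P5: (5, 1, 1, 2)
  P3: (5, 2, 1, 1)
  P1: (4, 2, 2, 2)
(2) UNSAFE.
Key observation: after P4, P2, P0 complete, (3, 6, 6, 4) is the best the pool ever gets, yet each leftover process wants more res4.
A maximal execution: P4, P2, P0 — then nothing else fits. Step-by-step check:
  pool = (2, 2, 1, 3)
  run P4 (needs (2, 0, 1, 1), free (2, 2, 1, 3)); after release of (0, 2, 2, 0) the pool is (2, 4, 3, 3)
  run P2 (needs (2, 1, 2, 3), free (2, 4, 3, 3)); after release of (1, 2, 3, 0) the pool is (3, 6, 6, 3)
  run P0 (needs (2, 5, 2, 3), free (3, 6, 6, 3)); after release of (0, 0, 0, 1) the pool is (3, 6, 6, 4)
  blocked: P5 wants (5, 1, 1, 2), pool (3, 6, 6, 4) — not enough res4
  blocked: P3 wants (5, 2, 1, 1), pool (3, 6, 6, 4) — not enough res4
  blocked: P1 wants (4, 2, 2, 2), pool (3, 6, 6, 4) — not enough res4
Permanently blocked: P5, P3 and P1.
(3) Precisely 0 of the possible complete orderings are safe sequences.


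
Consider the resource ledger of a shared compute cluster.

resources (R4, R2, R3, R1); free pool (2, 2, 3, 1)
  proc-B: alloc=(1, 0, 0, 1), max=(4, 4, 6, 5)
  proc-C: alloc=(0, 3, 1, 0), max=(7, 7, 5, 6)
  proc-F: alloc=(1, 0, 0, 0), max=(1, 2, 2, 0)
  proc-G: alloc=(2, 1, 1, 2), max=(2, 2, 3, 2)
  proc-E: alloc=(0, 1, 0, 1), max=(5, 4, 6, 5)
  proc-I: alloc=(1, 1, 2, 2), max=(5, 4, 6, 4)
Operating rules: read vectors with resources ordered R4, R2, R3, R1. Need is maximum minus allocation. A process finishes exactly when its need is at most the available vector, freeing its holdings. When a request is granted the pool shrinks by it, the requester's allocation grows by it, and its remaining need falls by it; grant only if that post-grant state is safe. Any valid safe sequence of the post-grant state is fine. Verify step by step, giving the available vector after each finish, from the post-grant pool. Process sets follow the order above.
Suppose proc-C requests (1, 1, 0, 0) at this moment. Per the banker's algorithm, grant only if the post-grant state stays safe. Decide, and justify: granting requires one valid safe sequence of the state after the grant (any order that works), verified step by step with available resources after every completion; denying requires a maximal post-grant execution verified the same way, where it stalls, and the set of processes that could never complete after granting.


DENY. Granting would leave the state unsafe.
Key observation: proc-G, proc-F can finish, but then (4, 2, 4, 3) is all there is, and the blocked group's R2 demands exceed it.
After a pretend grant, a maximal execution: proc-G, proc-F — then nothing else fits. Walking it through:
  pool = (1, 1, 3, 1)
  proc-G needs (0, 1, 2, 0) <= (1, 1, 3, 1) -> finishes; pool += (2, 1, 1, 2) = (3, 2, 4, 3)
  proc-F needs (0, 2, 2, 0) <= (3, 2, 4, 3) -> finishes; pool += (1, 0, 0, 0) = (4, 2, 4, 3)
  proc-B still needs (3, 4, 6, 4) but only (4, 2, 4, 3) is free — short on R2, R3 and R1
  proc-C still needs (6, 3, 4, 6) but only (4, 2, 4, 3) is free — short on R4, R2 and R1
  proc-E still needs (5, 3, 6, 4) but only (4, 2, 4, 3) is free — short on R4, R2, R3 and R1
  proc-I still needs (4, 3, 4, 2) but only (4, 2, 4, 3) is free — short on R2
Post-grant, the permanently blocked set is proc-B, proc-C, proc-E and proc-I.


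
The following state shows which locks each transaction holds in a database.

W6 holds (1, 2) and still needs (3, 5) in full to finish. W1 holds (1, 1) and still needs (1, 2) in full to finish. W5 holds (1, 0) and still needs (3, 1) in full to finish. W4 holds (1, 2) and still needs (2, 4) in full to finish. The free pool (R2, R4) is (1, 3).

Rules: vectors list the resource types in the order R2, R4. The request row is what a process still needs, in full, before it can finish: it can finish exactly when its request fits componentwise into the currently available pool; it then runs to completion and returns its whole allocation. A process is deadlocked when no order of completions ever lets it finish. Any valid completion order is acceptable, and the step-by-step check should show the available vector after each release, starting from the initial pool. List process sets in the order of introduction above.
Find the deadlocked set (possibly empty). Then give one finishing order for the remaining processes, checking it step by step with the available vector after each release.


Nothing here is deadlocked.
Key observation: W1 fits the free pool immediately, and its release cascades until everyone finishes.
One completion order for the rest: W1, W4, W5, W6. Walking it through:
  pool = (1, 3)
  W1: need (1, 2) fits (1, 3); releases (1, 1), pool now (2, 4)
  W4: need (2, 4) fits (2, 4); releases (1, 2), pool now (3, 6)
  W5: need (3, 1) fits (3, 6); releases (1, 0), pool now (4, 6)
  W6: need (3, 5) fits (4, 6); releases (1, 2), pool now (5, 8)


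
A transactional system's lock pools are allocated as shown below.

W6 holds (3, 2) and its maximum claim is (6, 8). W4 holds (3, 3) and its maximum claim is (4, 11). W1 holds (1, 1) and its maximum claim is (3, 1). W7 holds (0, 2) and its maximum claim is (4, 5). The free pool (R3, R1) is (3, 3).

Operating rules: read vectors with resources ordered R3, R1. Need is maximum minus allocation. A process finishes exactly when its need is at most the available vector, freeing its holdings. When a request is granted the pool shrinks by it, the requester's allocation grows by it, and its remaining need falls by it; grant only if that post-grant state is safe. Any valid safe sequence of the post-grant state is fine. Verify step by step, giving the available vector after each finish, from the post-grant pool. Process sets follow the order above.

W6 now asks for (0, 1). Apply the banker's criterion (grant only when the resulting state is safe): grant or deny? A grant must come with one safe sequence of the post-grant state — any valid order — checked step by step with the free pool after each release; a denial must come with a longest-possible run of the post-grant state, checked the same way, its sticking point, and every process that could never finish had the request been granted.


GRANT. The post-grant state is safe; one safe sequence: W1, W7, W6, W4.
Key observation: with (3, 2) left after the transfer, W1 can run at once — the state stays safe.
Step-by-step check of the post-grant state:
  pool = (3, 2)
  W1: need (2, 0) fits (3, 2); releases (1, 1), pool now (4, 3)
  W7: need (4, 3) fits (4, 3); releases (0, 2), pool now (4, 5)
  W6: need (3, 5) fits (4, 5); releases (3, 3), pool now (7, 8)
  W4: need (1, 8) fits (7, 8); releases (3, 3), pool now (10, 11)


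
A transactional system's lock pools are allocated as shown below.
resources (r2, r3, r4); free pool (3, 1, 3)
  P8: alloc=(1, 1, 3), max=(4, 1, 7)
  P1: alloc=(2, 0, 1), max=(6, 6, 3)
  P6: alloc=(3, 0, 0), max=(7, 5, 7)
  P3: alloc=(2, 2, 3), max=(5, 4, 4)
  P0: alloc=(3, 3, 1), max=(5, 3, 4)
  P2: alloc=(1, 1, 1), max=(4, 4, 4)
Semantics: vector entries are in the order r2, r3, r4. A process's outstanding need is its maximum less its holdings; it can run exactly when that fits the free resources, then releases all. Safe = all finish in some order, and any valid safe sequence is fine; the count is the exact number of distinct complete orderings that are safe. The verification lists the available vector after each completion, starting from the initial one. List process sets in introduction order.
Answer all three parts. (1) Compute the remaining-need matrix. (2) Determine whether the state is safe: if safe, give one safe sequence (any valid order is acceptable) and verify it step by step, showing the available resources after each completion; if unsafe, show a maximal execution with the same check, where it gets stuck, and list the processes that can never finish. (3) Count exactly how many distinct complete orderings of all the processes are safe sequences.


(1) Need matrix, components ordered r2, r3, r4:
  P8: (3, 0, 4)
  P1: (4, 6, 2)
  P6: (4, 5, 7)
  P3: (3, 2, 1)
  P0: (2, 0, 3)
  P2: (3, 3, 3)
(2) SAFE. One safe sequence: P0, P3, P2, P1, P8, P6.
Key observation: reading the order forward, P0 is the first process whose need (2, 0, 3) meets the free pool (3, 1, 3) exactly on a resource it requests.
Walking it through:
  pool = (3, 1, 3)
  P0 needs (2, 0, 3) <= (3, 1, 3) -> finishes; pool += (3, 3, 1) = (6, 4, 4)
  P3 needs (3, 2, 1) <= (6, 4, 4) -> finishes; pool += (2, 2, 3) = (8, 6, 7)
  P2 needs (3, 3, 3) <= (8, 6, 7) -> finishes; pool += (1, 1, 1) = (9, 7, 8)
  P1 needs (4, 6, 2) <= (9, 7, 8) -> finishes; pool += (2, 0, 1) = (11, 7, 9)
  P8 needs (3, 0, 4) <= (11, 7, 9) -> finishes; pool += (1, 1, 3) = (12, 8, 12)
  P6 needs (4, 5, 7) <= (12, 8, 12) -> finishes; pool += (3, 0, 0) = (15, 8, 12)
(3) The exact count: 52 of the possible complete orderings are safe sequences.


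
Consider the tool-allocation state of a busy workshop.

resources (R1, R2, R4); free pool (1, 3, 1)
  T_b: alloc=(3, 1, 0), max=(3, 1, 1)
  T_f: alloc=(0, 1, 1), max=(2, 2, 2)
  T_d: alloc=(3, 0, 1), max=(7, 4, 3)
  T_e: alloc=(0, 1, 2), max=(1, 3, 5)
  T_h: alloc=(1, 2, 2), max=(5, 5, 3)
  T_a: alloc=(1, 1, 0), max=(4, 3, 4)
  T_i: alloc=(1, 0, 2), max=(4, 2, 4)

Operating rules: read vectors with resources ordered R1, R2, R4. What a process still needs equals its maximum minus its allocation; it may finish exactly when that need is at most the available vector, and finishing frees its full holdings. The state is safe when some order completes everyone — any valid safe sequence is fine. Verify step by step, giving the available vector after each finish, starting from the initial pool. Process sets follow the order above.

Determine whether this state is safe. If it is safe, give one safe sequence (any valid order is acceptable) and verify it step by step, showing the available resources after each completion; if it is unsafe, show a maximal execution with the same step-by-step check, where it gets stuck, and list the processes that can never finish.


The state is SAFE; one workable sequence: T_b, T_h, T_e, T_i, T_a, T_f, T_d.
Key observation: T_b is the earliest step where a requested resource binds exactly: need (0, 0, 1), pool (1, 3, 1) at its turn.
Walking it through:
  pool = (1, 3, 1)
  run T_b (needs (0, 0, 1), free (1, 3, 1)); after release of (3, 1, 0) the pool is (4, 4, 1)
  run T_h (needs (4, 3, 1), free (4, 4, 1)); after release of (1, 2, 2) the pool is (5, 6, 3)
  run T_e (needs (1, 2, 3), free (5, 6, 3)); after release of (0, 1, 2) the pool is (5, 7, 5)
  run T_i (needs (3, 2, 2), free (5, 7, 5)); after release of (1, 0, 2) the pool is (6, 7, 7)
  run T_a (needs (3, 2, 4), free (6, 7, 7)); after release of (1, 1, 0) the pool is (7, 8, 7)
  run T_f (needs (2, 1, 1), free (7, 8, 7)); after release of (0, 1, 1) the pool is (7, 9, 8)
  run T_d (needs (4, 4, 2), free (7, 9, 8)); after release of (3, 0, 1) the pool is (10, 9, 9)
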